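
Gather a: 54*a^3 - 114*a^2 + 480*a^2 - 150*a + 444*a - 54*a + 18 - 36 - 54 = 54*a^3 + 366*a^2 + 240*a - 72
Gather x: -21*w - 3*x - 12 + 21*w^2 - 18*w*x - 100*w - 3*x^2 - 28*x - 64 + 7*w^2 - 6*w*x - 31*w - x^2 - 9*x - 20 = 28*w^2 - 152*w - 4*x^2 + x*(-24*w - 40) - 96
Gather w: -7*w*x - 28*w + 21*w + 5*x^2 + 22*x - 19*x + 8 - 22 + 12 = w*(-7*x - 7) + 5*x^2 + 3*x - 2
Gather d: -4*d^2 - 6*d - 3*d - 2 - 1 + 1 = -4*d^2 - 9*d - 2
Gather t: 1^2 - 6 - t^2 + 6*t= -t^2 + 6*t - 5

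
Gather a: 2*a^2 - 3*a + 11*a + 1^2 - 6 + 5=2*a^2 + 8*a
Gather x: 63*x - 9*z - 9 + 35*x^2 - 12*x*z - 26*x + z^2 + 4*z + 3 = 35*x^2 + x*(37 - 12*z) + z^2 - 5*z - 6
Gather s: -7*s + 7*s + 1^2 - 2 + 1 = 0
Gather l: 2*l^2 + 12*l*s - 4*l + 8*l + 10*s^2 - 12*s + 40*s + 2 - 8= 2*l^2 + l*(12*s + 4) + 10*s^2 + 28*s - 6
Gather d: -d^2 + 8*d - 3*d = -d^2 + 5*d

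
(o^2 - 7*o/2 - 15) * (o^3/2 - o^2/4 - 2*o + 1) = o^5/2 - 2*o^4 - 69*o^3/8 + 47*o^2/4 + 53*o/2 - 15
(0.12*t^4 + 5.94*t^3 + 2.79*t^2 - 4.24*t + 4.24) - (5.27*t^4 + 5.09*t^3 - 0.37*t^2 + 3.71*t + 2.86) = -5.15*t^4 + 0.850000000000001*t^3 + 3.16*t^2 - 7.95*t + 1.38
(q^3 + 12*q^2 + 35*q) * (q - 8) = q^4 + 4*q^3 - 61*q^2 - 280*q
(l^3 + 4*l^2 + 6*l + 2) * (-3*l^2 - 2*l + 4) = -3*l^5 - 14*l^4 - 22*l^3 - 2*l^2 + 20*l + 8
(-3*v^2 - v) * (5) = -15*v^2 - 5*v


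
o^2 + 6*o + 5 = (o + 1)*(o + 5)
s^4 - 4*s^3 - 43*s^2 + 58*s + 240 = (s - 8)*(s - 3)*(s + 2)*(s + 5)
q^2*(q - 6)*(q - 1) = q^4 - 7*q^3 + 6*q^2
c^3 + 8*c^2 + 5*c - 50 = (c - 2)*(c + 5)^2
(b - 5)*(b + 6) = b^2 + b - 30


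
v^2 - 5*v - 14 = (v - 7)*(v + 2)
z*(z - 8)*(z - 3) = z^3 - 11*z^2 + 24*z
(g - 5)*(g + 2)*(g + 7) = g^3 + 4*g^2 - 31*g - 70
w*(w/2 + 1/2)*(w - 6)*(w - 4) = w^4/2 - 9*w^3/2 + 7*w^2 + 12*w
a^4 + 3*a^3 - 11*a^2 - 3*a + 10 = (a - 2)*(a - 1)*(a + 1)*(a + 5)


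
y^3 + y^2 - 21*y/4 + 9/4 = (y - 3/2)*(y - 1/2)*(y + 3)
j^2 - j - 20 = (j - 5)*(j + 4)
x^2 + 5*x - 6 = (x - 1)*(x + 6)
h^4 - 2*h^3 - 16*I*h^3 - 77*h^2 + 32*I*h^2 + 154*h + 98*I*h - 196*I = (h - 2)*(h - 7*I)^2*(h - 2*I)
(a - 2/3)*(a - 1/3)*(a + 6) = a^3 + 5*a^2 - 52*a/9 + 4/3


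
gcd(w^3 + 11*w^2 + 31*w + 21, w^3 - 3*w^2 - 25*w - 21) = w^2 + 4*w + 3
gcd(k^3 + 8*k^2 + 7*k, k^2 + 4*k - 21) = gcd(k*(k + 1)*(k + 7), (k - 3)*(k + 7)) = k + 7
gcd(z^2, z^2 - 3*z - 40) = 1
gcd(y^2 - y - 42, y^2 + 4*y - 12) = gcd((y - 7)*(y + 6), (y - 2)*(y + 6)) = y + 6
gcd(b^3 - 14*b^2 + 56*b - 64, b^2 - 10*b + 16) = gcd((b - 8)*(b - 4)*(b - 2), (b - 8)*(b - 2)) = b^2 - 10*b + 16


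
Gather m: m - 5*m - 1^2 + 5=4 - 4*m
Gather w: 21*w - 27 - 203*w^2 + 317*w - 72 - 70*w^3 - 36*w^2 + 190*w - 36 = -70*w^3 - 239*w^2 + 528*w - 135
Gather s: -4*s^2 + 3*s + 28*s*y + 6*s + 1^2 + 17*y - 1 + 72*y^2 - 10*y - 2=-4*s^2 + s*(28*y + 9) + 72*y^2 + 7*y - 2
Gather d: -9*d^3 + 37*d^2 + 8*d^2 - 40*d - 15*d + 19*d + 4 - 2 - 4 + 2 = -9*d^3 + 45*d^2 - 36*d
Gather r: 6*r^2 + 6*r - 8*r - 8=6*r^2 - 2*r - 8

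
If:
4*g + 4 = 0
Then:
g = -1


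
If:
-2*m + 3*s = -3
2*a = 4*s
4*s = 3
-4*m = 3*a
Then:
No Solution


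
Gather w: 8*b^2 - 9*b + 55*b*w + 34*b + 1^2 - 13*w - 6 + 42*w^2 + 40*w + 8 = 8*b^2 + 25*b + 42*w^2 + w*(55*b + 27) + 3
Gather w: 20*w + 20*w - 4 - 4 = 40*w - 8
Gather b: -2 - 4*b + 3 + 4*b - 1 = 0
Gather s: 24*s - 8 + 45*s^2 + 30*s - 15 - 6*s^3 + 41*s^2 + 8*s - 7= -6*s^3 + 86*s^2 + 62*s - 30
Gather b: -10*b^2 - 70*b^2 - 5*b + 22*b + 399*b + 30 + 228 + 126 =-80*b^2 + 416*b + 384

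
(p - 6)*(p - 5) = p^2 - 11*p + 30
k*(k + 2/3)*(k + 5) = k^3 + 17*k^2/3 + 10*k/3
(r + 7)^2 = r^2 + 14*r + 49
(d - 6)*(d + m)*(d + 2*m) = d^3 + 3*d^2*m - 6*d^2 + 2*d*m^2 - 18*d*m - 12*m^2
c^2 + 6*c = c*(c + 6)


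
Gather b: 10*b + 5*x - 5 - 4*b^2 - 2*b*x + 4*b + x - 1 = -4*b^2 + b*(14 - 2*x) + 6*x - 6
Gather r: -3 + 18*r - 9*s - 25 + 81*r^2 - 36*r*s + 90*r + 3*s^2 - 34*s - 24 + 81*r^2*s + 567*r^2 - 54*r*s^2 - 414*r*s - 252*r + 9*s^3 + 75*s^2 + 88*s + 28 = r^2*(81*s + 648) + r*(-54*s^2 - 450*s - 144) + 9*s^3 + 78*s^2 + 45*s - 24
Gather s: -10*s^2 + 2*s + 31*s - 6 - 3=-10*s^2 + 33*s - 9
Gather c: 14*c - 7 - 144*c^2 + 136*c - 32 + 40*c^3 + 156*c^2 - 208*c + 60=40*c^3 + 12*c^2 - 58*c + 21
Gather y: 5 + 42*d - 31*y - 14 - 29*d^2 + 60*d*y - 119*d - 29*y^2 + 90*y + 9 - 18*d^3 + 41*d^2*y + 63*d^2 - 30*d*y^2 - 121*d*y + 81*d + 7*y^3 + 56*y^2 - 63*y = -18*d^3 + 34*d^2 + 4*d + 7*y^3 + y^2*(27 - 30*d) + y*(41*d^2 - 61*d - 4)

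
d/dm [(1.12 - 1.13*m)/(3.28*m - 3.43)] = (0.663543999999999*m - 0.693888999999999)/(3.28*m - 3.43)^3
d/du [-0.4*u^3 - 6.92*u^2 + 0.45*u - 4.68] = -1.2*u^2 - 13.84*u + 0.45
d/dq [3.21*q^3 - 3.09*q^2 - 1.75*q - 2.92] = 9.63*q^2 - 6.18*q - 1.75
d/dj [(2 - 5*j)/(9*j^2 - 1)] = (45*j^2 - 36*j + 5)/(81*j^4 - 18*j^2 + 1)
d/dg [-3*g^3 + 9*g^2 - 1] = 9*g*(2 - g)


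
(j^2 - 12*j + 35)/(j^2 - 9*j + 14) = (j - 5)/(j - 2)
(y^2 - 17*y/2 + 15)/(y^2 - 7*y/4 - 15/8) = 4*(y - 6)/(4*y + 3)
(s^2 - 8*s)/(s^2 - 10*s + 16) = s/(s - 2)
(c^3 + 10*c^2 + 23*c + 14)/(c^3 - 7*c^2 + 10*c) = (c^3 + 10*c^2 + 23*c + 14)/(c*(c^2 - 7*c + 10))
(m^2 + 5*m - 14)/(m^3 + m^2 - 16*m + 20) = (m + 7)/(m^2 + 3*m - 10)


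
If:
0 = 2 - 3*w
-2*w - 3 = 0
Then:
No Solution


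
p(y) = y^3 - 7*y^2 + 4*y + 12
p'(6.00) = 28.00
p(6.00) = 0.00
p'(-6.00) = 196.00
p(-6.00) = -480.00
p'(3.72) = -6.56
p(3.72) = -18.51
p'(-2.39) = 54.60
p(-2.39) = -51.20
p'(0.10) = 2.63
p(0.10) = 12.33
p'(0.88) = -6.00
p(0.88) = 10.78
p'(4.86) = 6.82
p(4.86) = -19.11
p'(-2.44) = 56.02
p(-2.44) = -53.96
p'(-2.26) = 50.96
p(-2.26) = -44.34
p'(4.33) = -0.37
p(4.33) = -20.74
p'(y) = 3*y^2 - 14*y + 4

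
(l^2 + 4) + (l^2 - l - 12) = 2*l^2 - l - 8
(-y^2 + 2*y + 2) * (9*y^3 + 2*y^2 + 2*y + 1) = -9*y^5 + 16*y^4 + 20*y^3 + 7*y^2 + 6*y + 2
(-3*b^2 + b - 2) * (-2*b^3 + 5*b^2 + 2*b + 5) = 6*b^5 - 17*b^4 + 3*b^3 - 23*b^2 + b - 10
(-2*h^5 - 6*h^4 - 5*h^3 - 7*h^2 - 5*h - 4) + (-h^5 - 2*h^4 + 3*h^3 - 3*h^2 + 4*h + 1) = -3*h^5 - 8*h^4 - 2*h^3 - 10*h^2 - h - 3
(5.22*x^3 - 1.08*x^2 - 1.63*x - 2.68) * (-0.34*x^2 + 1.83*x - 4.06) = -1.7748*x^5 + 9.9198*x^4 - 22.6154*x^3 + 2.3131*x^2 + 1.7134*x + 10.8808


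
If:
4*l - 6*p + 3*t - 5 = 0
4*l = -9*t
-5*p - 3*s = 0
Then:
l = -9*t/4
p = -t - 5/6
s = 5*t/3 + 25/18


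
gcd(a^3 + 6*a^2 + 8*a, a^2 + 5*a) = a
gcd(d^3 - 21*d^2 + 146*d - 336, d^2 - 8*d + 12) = d - 6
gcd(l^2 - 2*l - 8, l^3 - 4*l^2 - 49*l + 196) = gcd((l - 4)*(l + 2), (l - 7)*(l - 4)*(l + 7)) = l - 4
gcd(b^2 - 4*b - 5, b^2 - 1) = b + 1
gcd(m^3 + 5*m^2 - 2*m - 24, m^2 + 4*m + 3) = m + 3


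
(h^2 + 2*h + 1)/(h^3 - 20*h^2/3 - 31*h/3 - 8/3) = 3*(h + 1)/(3*h^2 - 23*h - 8)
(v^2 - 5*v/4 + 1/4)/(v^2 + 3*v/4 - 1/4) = (v - 1)/(v + 1)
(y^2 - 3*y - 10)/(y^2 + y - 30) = (y + 2)/(y + 6)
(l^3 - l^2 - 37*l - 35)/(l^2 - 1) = (l^2 - 2*l - 35)/(l - 1)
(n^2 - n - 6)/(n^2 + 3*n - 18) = (n + 2)/(n + 6)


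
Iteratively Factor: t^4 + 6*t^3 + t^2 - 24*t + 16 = (t - 1)*(t^3 + 7*t^2 + 8*t - 16) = (t - 1)*(t + 4)*(t^2 + 3*t - 4) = (t - 1)^2*(t + 4)*(t + 4)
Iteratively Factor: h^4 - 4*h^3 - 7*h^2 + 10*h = (h)*(h^3 - 4*h^2 - 7*h + 10) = h*(h + 2)*(h^2 - 6*h + 5) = h*(h - 5)*(h + 2)*(h - 1)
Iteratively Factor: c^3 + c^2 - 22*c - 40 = (c + 2)*(c^2 - c - 20) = (c + 2)*(c + 4)*(c - 5)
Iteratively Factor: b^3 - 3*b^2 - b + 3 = (b - 3)*(b^2 - 1) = (b - 3)*(b - 1)*(b + 1)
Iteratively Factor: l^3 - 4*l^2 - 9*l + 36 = (l + 3)*(l^2 - 7*l + 12) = (l - 4)*(l + 3)*(l - 3)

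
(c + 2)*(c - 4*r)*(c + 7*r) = c^3 + 3*c^2*r + 2*c^2 - 28*c*r^2 + 6*c*r - 56*r^2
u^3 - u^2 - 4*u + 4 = (u - 2)*(u - 1)*(u + 2)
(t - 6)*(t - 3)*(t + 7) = t^3 - 2*t^2 - 45*t + 126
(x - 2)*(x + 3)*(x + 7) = x^3 + 8*x^2 + x - 42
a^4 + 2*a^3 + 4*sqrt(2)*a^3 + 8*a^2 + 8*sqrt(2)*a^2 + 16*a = a*(a + 2)*(a + 2*sqrt(2))^2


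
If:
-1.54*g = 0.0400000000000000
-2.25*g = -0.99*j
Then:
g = -0.03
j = -0.06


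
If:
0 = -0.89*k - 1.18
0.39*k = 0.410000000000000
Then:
No Solution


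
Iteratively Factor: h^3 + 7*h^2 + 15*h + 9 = (h + 3)*(h^2 + 4*h + 3) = (h + 1)*(h + 3)*(h + 3)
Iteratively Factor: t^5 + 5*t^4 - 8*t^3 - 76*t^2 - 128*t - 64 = (t - 4)*(t^4 + 9*t^3 + 28*t^2 + 36*t + 16) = (t - 4)*(t + 2)*(t^3 + 7*t^2 + 14*t + 8) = (t - 4)*(t + 2)^2*(t^2 + 5*t + 4) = (t - 4)*(t + 1)*(t + 2)^2*(t + 4)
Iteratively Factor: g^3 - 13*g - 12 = (g + 1)*(g^2 - g - 12) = (g - 4)*(g + 1)*(g + 3)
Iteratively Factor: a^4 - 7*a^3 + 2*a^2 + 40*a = (a - 4)*(a^3 - 3*a^2 - 10*a) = a*(a - 4)*(a^2 - 3*a - 10) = a*(a - 4)*(a + 2)*(a - 5)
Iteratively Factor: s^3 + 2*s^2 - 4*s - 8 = (s + 2)*(s^2 - 4) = (s + 2)^2*(s - 2)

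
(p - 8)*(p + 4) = p^2 - 4*p - 32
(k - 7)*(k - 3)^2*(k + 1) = k^4 - 12*k^3 + 38*k^2 - 12*k - 63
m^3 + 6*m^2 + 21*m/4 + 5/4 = (m + 1/2)^2*(m + 5)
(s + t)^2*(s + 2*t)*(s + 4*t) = s^4 + 8*s^3*t + 21*s^2*t^2 + 22*s*t^3 + 8*t^4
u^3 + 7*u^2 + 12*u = u*(u + 3)*(u + 4)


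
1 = 1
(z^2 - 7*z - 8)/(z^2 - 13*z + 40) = (z + 1)/(z - 5)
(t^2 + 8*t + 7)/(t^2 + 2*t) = (t^2 + 8*t + 7)/(t*(t + 2))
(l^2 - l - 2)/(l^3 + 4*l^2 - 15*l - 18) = (l - 2)/(l^2 + 3*l - 18)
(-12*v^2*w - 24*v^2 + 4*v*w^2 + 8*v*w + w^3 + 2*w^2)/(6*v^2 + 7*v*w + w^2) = (-2*v*w - 4*v + w^2 + 2*w)/(v + w)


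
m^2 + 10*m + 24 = (m + 4)*(m + 6)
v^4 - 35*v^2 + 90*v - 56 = (v - 4)*(v - 2)*(v - 1)*(v + 7)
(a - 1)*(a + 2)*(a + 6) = a^3 + 7*a^2 + 4*a - 12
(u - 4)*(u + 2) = u^2 - 2*u - 8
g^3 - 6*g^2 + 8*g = g*(g - 4)*(g - 2)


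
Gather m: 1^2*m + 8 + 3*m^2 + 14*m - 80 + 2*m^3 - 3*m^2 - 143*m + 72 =2*m^3 - 128*m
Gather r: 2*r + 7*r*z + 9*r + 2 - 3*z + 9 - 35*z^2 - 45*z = r*(7*z + 11) - 35*z^2 - 48*z + 11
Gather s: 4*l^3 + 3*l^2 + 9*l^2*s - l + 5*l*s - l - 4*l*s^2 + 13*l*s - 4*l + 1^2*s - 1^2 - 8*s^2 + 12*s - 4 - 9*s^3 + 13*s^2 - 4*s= 4*l^3 + 3*l^2 - 6*l - 9*s^3 + s^2*(5 - 4*l) + s*(9*l^2 + 18*l + 9) - 5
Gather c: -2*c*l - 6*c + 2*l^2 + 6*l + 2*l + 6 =c*(-2*l - 6) + 2*l^2 + 8*l + 6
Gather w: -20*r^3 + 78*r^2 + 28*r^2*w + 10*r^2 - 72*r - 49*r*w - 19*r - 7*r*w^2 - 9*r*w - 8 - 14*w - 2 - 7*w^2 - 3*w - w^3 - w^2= -20*r^3 + 88*r^2 - 91*r - w^3 + w^2*(-7*r - 8) + w*(28*r^2 - 58*r - 17) - 10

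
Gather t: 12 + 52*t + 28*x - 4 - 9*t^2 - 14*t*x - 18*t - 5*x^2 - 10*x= -9*t^2 + t*(34 - 14*x) - 5*x^2 + 18*x + 8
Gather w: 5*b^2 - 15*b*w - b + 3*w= 5*b^2 - b + w*(3 - 15*b)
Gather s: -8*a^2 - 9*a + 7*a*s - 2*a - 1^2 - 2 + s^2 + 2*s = -8*a^2 - 11*a + s^2 + s*(7*a + 2) - 3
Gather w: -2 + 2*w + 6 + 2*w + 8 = 4*w + 12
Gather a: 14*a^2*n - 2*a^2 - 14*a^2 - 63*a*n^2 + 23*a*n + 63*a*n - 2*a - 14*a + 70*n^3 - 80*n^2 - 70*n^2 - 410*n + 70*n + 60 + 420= a^2*(14*n - 16) + a*(-63*n^2 + 86*n - 16) + 70*n^3 - 150*n^2 - 340*n + 480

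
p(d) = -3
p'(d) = 0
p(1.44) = -3.00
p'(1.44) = 0.00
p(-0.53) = -3.00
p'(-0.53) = 0.00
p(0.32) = -3.00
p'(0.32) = 0.00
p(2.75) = -3.00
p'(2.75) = 0.00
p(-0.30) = -3.00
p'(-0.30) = 0.00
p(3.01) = -3.00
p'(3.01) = 0.00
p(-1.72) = -3.00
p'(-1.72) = 0.00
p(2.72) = -3.00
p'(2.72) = 0.00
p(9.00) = -3.00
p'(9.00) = 0.00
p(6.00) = -3.00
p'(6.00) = 0.00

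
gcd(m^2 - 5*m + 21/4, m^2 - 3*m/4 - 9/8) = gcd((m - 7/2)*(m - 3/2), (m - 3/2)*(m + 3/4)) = m - 3/2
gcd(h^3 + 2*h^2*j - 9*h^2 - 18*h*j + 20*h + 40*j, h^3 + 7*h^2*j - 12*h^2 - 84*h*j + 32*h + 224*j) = h - 4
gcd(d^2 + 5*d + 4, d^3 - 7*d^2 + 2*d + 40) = 1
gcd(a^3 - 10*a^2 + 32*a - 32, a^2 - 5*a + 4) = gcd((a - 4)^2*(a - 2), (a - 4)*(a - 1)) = a - 4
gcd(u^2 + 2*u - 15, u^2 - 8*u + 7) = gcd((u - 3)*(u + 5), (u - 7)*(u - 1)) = 1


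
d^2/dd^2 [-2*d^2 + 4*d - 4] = -4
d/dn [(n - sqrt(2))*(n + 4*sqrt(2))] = 2*n + 3*sqrt(2)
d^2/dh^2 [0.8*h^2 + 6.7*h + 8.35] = 1.60000000000000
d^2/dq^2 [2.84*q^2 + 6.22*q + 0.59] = 5.68000000000000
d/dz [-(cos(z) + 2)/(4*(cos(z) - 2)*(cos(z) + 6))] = (sin(z)^2 - 4*cos(z) - 21)*sin(z)/(4*(cos(z) - 2)^2*(cos(z) + 6)^2)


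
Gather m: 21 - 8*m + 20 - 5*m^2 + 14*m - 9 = -5*m^2 + 6*m + 32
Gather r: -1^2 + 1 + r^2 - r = r^2 - r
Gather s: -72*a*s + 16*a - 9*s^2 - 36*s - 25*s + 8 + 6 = 16*a - 9*s^2 + s*(-72*a - 61) + 14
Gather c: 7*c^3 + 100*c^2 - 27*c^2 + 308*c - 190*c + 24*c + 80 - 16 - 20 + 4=7*c^3 + 73*c^2 + 142*c + 48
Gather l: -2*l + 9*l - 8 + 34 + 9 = 7*l + 35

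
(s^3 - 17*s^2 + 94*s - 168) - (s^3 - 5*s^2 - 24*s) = -12*s^2 + 118*s - 168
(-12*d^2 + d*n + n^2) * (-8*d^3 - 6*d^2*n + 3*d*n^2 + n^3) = 96*d^5 + 64*d^4*n - 50*d^3*n^2 - 15*d^2*n^3 + 4*d*n^4 + n^5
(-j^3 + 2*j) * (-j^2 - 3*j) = j^5 + 3*j^4 - 2*j^3 - 6*j^2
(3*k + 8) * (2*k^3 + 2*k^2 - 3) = 6*k^4 + 22*k^3 + 16*k^2 - 9*k - 24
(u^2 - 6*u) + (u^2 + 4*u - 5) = 2*u^2 - 2*u - 5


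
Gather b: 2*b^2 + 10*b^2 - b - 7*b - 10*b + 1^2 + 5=12*b^2 - 18*b + 6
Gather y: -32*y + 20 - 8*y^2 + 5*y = -8*y^2 - 27*y + 20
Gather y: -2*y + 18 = 18 - 2*y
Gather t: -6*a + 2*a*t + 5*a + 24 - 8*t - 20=-a + t*(2*a - 8) + 4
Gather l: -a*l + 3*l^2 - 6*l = 3*l^2 + l*(-a - 6)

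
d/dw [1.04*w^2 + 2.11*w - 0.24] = 2.08*w + 2.11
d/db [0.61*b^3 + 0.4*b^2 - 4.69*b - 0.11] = 1.83*b^2 + 0.8*b - 4.69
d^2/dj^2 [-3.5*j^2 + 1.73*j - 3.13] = -7.00000000000000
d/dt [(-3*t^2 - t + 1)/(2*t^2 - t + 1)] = 5*t*(t - 2)/(4*t^4 - 4*t^3 + 5*t^2 - 2*t + 1)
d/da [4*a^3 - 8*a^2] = 4*a*(3*a - 4)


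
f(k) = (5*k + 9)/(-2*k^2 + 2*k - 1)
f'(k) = (4*k - 2)*(5*k + 9)/(-2*k^2 + 2*k - 1)^2 + 5/(-2*k^2 + 2*k - 1) = (10*k^2 + 36*k - 23)/(4*k^4 - 8*k^3 + 8*k^2 - 4*k + 1)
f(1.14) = -11.14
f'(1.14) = 17.83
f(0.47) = -22.62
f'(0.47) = -15.37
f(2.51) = -2.51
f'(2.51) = 1.77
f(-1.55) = -0.14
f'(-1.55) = -0.69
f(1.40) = -7.55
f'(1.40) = 10.46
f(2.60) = -2.36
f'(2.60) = 1.59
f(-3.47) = 0.26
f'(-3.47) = -0.03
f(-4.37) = 0.27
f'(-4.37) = 0.00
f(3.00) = -1.85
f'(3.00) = 1.04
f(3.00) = -1.85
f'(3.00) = 1.04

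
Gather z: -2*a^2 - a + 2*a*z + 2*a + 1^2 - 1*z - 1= -2*a^2 + a + z*(2*a - 1)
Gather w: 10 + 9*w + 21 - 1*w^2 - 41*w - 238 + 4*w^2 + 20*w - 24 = 3*w^2 - 12*w - 231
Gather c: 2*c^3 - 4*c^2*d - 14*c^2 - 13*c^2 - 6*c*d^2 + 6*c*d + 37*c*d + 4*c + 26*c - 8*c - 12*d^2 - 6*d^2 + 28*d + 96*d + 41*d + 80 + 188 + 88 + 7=2*c^3 + c^2*(-4*d - 27) + c*(-6*d^2 + 43*d + 22) - 18*d^2 + 165*d + 363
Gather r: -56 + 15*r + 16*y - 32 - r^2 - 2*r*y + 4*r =-r^2 + r*(19 - 2*y) + 16*y - 88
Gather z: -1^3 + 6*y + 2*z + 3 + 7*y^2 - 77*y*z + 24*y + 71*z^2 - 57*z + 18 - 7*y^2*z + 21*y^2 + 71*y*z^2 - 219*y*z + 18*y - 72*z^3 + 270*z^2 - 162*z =28*y^2 + 48*y - 72*z^3 + z^2*(71*y + 341) + z*(-7*y^2 - 296*y - 217) + 20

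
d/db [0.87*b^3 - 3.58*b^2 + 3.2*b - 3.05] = 2.61*b^2 - 7.16*b + 3.2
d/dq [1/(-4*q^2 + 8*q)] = (q - 1)/(2*q^2*(q - 2)^2)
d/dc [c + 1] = 1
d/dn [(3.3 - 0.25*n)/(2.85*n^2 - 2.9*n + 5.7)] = (0.7125*n^2 - 18.81*n + 8.145)/(8.1225*n^4 - 16.53*n^3 + 40.9*n^2 - 33.06*n + 32.49)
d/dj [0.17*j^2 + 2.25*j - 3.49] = 0.34*j + 2.25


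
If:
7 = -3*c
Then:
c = -7/3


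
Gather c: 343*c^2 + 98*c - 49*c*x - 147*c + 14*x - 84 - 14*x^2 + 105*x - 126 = 343*c^2 + c*(-49*x - 49) - 14*x^2 + 119*x - 210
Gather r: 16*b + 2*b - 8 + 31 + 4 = 18*b + 27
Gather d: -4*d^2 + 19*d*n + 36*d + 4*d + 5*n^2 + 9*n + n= -4*d^2 + d*(19*n + 40) + 5*n^2 + 10*n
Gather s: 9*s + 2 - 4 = 9*s - 2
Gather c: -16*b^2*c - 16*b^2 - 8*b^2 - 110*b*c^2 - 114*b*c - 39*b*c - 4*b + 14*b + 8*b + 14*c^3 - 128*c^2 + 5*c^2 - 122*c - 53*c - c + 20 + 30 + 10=-24*b^2 + 18*b + 14*c^3 + c^2*(-110*b - 123) + c*(-16*b^2 - 153*b - 176) + 60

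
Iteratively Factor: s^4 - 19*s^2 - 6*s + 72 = (s - 4)*(s^3 + 4*s^2 - 3*s - 18) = (s - 4)*(s + 3)*(s^2 + s - 6) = (s - 4)*(s - 2)*(s + 3)*(s + 3)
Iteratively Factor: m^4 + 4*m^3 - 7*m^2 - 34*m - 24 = (m + 2)*(m^3 + 2*m^2 - 11*m - 12) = (m + 1)*(m + 2)*(m^2 + m - 12) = (m - 3)*(m + 1)*(m + 2)*(m + 4)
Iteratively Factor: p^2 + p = (p)*(p + 1)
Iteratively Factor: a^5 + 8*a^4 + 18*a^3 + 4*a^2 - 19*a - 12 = (a + 1)*(a^4 + 7*a^3 + 11*a^2 - 7*a - 12) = (a + 1)*(a + 4)*(a^3 + 3*a^2 - a - 3) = (a - 1)*(a + 1)*(a + 4)*(a^2 + 4*a + 3) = (a - 1)*(a + 1)^2*(a + 4)*(a + 3)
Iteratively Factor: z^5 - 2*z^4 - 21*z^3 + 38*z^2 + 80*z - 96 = (z - 4)*(z^4 + 2*z^3 - 13*z^2 - 14*z + 24) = (z - 4)*(z - 1)*(z^3 + 3*z^2 - 10*z - 24) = (z - 4)*(z - 1)*(z + 2)*(z^2 + z - 12) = (z - 4)*(z - 3)*(z - 1)*(z + 2)*(z + 4)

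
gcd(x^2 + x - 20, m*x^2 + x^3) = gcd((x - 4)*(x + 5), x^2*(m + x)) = 1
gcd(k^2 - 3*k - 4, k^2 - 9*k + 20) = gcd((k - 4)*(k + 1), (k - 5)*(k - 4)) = k - 4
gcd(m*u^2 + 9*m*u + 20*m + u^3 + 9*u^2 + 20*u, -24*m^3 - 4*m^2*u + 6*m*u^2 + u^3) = 1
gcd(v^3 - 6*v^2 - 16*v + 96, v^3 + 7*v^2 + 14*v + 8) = v + 4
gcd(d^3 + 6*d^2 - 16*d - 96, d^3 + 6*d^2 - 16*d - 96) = d^3 + 6*d^2 - 16*d - 96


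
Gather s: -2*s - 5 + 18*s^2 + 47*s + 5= 18*s^2 + 45*s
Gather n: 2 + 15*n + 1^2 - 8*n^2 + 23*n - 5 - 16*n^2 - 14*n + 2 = -24*n^2 + 24*n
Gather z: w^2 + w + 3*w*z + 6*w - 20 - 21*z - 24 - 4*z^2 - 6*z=w^2 + 7*w - 4*z^2 + z*(3*w - 27) - 44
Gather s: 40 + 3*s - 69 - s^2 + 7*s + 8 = -s^2 + 10*s - 21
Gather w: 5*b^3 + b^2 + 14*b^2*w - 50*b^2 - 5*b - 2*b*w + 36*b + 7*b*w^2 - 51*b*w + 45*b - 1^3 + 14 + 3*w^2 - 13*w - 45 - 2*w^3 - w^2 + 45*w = 5*b^3 - 49*b^2 + 76*b - 2*w^3 + w^2*(7*b + 2) + w*(14*b^2 - 53*b + 32) - 32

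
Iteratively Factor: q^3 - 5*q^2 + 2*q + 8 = (q - 4)*(q^2 - q - 2) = (q - 4)*(q - 2)*(q + 1)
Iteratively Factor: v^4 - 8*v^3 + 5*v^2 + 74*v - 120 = (v - 4)*(v^3 - 4*v^2 - 11*v + 30) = (v - 4)*(v - 2)*(v^2 - 2*v - 15) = (v - 5)*(v - 4)*(v - 2)*(v + 3)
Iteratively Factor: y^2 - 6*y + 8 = (y - 2)*(y - 4)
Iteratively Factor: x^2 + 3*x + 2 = (x + 2)*(x + 1)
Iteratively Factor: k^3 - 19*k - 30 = (k - 5)*(k^2 + 5*k + 6) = (k - 5)*(k + 3)*(k + 2)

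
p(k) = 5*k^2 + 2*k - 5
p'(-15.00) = -148.00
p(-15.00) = 1090.00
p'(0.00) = 2.00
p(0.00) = -5.00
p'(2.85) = 30.50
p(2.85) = 41.31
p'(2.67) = 28.70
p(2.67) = 35.98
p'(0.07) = 2.70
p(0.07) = -4.84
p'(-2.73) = -25.30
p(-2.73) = 26.80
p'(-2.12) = -19.20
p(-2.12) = 13.23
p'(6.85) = 70.50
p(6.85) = 243.31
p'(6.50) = 67.00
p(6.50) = 219.25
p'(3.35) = 35.50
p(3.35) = 57.81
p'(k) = 10*k + 2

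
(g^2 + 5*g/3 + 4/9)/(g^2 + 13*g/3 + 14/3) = (9*g^2 + 15*g + 4)/(3*(3*g^2 + 13*g + 14))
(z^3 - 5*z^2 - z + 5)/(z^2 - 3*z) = (z^3 - 5*z^2 - z + 5)/(z*(z - 3))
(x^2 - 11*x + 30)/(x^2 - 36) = (x - 5)/(x + 6)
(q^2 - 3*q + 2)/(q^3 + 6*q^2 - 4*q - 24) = (q - 1)/(q^2 + 8*q + 12)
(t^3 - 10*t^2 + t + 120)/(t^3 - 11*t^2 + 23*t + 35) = (t^2 - 5*t - 24)/(t^2 - 6*t - 7)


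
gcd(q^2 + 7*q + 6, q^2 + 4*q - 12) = q + 6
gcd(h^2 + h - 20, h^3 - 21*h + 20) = h^2 + h - 20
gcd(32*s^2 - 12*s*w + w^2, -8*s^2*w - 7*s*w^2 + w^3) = 8*s - w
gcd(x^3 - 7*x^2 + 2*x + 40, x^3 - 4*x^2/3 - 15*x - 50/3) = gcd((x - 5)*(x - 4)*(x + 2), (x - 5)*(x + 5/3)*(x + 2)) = x^2 - 3*x - 10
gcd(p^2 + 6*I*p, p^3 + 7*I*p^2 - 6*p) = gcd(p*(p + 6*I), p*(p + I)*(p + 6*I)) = p^2 + 6*I*p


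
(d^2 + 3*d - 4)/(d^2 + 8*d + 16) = (d - 1)/(d + 4)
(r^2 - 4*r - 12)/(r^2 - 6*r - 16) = (r - 6)/(r - 8)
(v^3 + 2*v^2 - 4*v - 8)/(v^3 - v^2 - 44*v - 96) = (-v^3 - 2*v^2 + 4*v + 8)/(-v^3 + v^2 + 44*v + 96)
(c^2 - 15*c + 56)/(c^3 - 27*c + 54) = (c^2 - 15*c + 56)/(c^3 - 27*c + 54)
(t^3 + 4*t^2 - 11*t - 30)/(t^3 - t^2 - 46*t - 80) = (t - 3)/(t - 8)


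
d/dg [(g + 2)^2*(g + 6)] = (g + 2)*(3*g + 14)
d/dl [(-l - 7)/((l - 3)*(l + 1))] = (l^2 + 14*l - 11)/(l^4 - 4*l^3 - 2*l^2 + 12*l + 9)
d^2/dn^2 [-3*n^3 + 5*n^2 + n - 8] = 10 - 18*n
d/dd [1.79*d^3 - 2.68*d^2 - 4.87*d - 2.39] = 5.37*d^2 - 5.36*d - 4.87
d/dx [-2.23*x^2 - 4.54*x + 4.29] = -4.46*x - 4.54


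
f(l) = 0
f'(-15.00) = 0.00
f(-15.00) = 0.00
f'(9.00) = 0.00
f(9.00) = 0.00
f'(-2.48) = 0.00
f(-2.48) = 0.00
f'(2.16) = 0.00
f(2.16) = 0.00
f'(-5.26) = 0.00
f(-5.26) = 0.00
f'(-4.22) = 0.00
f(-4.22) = 0.00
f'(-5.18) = 0.00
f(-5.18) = 0.00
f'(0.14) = 0.00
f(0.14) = 0.00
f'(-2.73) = 0.00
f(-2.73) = 0.00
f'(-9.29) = 0.00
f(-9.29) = 0.00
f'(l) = 0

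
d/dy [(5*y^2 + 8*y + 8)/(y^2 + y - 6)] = (-3*y^2 - 76*y - 56)/(y^4 + 2*y^3 - 11*y^2 - 12*y + 36)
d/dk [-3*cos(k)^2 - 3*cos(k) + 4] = 3*sin(k) + 3*sin(2*k)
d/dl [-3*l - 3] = -3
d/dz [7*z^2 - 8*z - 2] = 14*z - 8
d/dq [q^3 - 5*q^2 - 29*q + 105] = 3*q^2 - 10*q - 29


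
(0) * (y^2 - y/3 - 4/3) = 0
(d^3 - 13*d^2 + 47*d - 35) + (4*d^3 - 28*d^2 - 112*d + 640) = 5*d^3 - 41*d^2 - 65*d + 605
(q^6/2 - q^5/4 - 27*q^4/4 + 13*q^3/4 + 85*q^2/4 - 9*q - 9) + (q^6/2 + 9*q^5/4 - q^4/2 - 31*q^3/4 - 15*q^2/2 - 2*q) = q^6 + 2*q^5 - 29*q^4/4 - 9*q^3/2 + 55*q^2/4 - 11*q - 9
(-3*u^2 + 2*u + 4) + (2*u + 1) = -3*u^2 + 4*u + 5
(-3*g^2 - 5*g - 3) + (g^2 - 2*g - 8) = -2*g^2 - 7*g - 11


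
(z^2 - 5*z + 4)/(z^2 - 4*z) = (z - 1)/z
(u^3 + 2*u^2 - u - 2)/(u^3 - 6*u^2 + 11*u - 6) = (u^2 + 3*u + 2)/(u^2 - 5*u + 6)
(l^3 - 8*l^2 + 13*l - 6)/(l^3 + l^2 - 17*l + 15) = (l^2 - 7*l + 6)/(l^2 + 2*l - 15)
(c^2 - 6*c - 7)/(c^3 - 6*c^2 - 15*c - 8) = (c - 7)/(c^2 - 7*c - 8)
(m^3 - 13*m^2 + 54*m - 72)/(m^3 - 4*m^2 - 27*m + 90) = (m - 4)/(m + 5)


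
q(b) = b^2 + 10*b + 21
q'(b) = 2*b + 10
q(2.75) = 56.06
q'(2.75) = 15.50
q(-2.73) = 1.15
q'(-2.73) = 4.54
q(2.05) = 45.70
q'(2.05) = 14.10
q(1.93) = 44.02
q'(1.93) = 13.86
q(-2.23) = 3.67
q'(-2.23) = 5.54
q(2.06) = 45.84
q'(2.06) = 14.12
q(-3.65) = -2.18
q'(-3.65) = 2.70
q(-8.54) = 8.53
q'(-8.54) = -7.08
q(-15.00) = 96.00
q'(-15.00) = -20.00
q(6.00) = 117.00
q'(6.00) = 22.00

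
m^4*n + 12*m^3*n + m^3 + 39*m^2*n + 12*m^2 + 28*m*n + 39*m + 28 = (m + 1)*(m + 4)*(m + 7)*(m*n + 1)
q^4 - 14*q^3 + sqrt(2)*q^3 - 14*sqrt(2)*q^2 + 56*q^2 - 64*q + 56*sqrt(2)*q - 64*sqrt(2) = (q - 8)*(q - 4)*(q - 2)*(q + sqrt(2))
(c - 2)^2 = c^2 - 4*c + 4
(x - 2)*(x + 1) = x^2 - x - 2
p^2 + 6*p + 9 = (p + 3)^2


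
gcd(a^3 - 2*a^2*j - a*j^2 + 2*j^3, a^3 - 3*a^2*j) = 1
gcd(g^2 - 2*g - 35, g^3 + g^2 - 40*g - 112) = g - 7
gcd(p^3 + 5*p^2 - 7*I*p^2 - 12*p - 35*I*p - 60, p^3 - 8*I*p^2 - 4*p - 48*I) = p - 4*I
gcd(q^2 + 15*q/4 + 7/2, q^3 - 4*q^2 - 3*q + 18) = q + 2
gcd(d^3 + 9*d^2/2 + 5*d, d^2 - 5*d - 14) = d + 2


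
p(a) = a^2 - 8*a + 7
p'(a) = 2*a - 8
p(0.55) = 2.90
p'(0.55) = -6.90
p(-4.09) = 56.45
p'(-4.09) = -16.18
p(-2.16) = 28.95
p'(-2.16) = -12.32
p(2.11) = -5.43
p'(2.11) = -3.78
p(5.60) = -6.44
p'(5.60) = 3.20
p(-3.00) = 40.00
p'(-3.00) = -14.00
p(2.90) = -7.79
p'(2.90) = -2.20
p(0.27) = 4.91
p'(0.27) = -7.46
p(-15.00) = 352.00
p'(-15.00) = -38.00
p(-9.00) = 160.00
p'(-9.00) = -26.00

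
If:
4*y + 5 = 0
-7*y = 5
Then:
No Solution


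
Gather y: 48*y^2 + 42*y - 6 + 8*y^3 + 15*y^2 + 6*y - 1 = 8*y^3 + 63*y^2 + 48*y - 7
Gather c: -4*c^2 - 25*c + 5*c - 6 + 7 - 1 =-4*c^2 - 20*c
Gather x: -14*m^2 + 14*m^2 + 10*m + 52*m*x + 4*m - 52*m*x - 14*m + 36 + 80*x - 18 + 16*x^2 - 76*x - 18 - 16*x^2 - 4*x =0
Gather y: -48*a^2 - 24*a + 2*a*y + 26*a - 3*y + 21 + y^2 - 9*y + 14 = -48*a^2 + 2*a + y^2 + y*(2*a - 12) + 35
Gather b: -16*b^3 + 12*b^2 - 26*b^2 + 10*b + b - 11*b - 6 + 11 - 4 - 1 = -16*b^3 - 14*b^2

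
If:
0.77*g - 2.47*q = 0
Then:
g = 3.20779220779221*q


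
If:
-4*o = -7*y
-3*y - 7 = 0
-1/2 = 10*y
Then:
No Solution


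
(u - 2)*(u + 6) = u^2 + 4*u - 12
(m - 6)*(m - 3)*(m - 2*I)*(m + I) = m^4 - 9*m^3 - I*m^3 + 20*m^2 + 9*I*m^2 - 18*m - 18*I*m + 36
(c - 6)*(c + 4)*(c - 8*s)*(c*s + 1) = c^4*s - 8*c^3*s^2 - 2*c^3*s + c^3 + 16*c^2*s^2 - 32*c^2*s - 2*c^2 + 192*c*s^2 + 16*c*s - 24*c + 192*s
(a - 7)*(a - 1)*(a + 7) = a^3 - a^2 - 49*a + 49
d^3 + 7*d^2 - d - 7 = (d - 1)*(d + 1)*(d + 7)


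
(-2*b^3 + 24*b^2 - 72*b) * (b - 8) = -2*b^4 + 40*b^3 - 264*b^2 + 576*b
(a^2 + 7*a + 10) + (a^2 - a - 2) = 2*a^2 + 6*a + 8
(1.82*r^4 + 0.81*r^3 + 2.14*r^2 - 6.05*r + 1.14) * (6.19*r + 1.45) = 11.2658*r^5 + 7.6529*r^4 + 14.4211*r^3 - 34.3465*r^2 - 1.7159*r + 1.653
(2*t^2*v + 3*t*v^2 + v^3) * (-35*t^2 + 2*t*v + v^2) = -70*t^4*v - 101*t^3*v^2 - 27*t^2*v^3 + 5*t*v^4 + v^5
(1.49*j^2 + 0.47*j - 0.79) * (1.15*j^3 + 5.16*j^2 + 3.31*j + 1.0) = 1.7135*j^5 + 8.2289*j^4 + 6.4486*j^3 - 1.0307*j^2 - 2.1449*j - 0.79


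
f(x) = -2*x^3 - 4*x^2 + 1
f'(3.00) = -78.00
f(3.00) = -89.00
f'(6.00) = -264.00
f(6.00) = -575.00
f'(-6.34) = -190.45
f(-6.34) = 349.90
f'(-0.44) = 2.36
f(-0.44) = 0.40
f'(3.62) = -107.59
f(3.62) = -146.29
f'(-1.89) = -6.31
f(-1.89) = 0.21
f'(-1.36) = -0.22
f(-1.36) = -1.37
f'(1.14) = -16.92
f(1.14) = -7.16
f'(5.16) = -201.03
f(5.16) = -380.28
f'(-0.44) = 2.36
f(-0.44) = 0.40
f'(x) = -6*x^2 - 8*x = 2*x*(-3*x - 4)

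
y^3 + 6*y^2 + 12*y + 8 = (y + 2)^3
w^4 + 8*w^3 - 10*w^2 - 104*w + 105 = (w - 3)*(w - 1)*(w + 5)*(w + 7)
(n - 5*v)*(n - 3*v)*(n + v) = n^3 - 7*n^2*v + 7*n*v^2 + 15*v^3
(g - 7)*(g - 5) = g^2 - 12*g + 35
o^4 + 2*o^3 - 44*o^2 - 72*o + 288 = (o - 6)*(o - 2)*(o + 4)*(o + 6)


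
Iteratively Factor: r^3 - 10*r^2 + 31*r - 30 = (r - 3)*(r^2 - 7*r + 10) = (r - 5)*(r - 3)*(r - 2)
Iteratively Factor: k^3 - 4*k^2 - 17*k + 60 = (k - 5)*(k^2 + k - 12) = (k - 5)*(k - 3)*(k + 4)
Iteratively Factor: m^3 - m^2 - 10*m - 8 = (m + 2)*(m^2 - 3*m - 4) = (m - 4)*(m + 2)*(m + 1)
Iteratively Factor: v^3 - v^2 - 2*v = (v)*(v^2 - v - 2) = v*(v - 2)*(v + 1)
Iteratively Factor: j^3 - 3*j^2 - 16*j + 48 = (j + 4)*(j^2 - 7*j + 12) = (j - 3)*(j + 4)*(j - 4)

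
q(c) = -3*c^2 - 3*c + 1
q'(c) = -6*c - 3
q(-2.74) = -13.30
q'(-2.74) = 13.44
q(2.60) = -27.08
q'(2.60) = -18.60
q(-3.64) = -27.83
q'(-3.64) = 18.84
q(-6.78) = -116.57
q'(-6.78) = 37.68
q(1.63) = -11.86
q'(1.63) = -12.78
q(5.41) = -103.03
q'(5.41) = -35.46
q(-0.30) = 1.63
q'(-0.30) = -1.20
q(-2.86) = -14.96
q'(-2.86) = 14.16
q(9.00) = -269.00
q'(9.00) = -57.00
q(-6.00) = -89.00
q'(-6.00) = 33.00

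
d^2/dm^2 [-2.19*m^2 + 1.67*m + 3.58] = -4.38000000000000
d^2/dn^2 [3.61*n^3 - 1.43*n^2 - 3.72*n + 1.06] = 21.66*n - 2.86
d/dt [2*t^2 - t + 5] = 4*t - 1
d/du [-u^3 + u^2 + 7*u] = -3*u^2 + 2*u + 7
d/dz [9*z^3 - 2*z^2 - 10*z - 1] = 27*z^2 - 4*z - 10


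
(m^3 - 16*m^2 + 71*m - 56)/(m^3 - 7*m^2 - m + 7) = (m - 8)/(m + 1)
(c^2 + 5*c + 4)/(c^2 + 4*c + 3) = (c + 4)/(c + 3)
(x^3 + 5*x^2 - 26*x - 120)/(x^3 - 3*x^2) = (x^3 + 5*x^2 - 26*x - 120)/(x^2*(x - 3))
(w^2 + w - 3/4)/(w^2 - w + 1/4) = (2*w + 3)/(2*w - 1)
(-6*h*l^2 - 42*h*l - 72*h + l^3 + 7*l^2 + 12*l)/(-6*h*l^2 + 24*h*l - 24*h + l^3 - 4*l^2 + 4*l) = (l^2 + 7*l + 12)/(l^2 - 4*l + 4)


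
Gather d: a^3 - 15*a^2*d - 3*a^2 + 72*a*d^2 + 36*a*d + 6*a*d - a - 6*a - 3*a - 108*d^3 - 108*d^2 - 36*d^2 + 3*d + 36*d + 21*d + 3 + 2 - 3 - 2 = a^3 - 3*a^2 - 10*a - 108*d^3 + d^2*(72*a - 144) + d*(-15*a^2 + 42*a + 60)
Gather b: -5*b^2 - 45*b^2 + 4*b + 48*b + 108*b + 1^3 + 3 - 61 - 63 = -50*b^2 + 160*b - 120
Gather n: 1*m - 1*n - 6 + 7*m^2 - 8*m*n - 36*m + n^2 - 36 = 7*m^2 - 35*m + n^2 + n*(-8*m - 1) - 42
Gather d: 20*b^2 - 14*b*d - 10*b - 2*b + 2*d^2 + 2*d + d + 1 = 20*b^2 - 12*b + 2*d^2 + d*(3 - 14*b) + 1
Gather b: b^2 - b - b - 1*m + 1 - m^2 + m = b^2 - 2*b - m^2 + 1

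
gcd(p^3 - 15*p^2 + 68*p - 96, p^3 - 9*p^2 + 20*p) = p - 4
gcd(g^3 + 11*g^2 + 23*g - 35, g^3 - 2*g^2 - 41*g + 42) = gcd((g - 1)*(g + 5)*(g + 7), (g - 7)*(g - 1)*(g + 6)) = g - 1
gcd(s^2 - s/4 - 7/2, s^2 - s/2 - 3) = s - 2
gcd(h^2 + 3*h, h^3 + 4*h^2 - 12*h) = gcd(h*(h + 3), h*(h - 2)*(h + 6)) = h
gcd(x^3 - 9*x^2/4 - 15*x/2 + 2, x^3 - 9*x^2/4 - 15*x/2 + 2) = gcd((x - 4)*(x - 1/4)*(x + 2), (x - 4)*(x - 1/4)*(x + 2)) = x^3 - 9*x^2/4 - 15*x/2 + 2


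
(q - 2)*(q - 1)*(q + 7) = q^3 + 4*q^2 - 19*q + 14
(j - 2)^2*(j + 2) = j^3 - 2*j^2 - 4*j + 8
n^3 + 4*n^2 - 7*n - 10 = (n - 2)*(n + 1)*(n + 5)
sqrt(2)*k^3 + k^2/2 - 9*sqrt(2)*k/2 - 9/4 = (k - 3*sqrt(2)/2)*(k + 3*sqrt(2)/2)*(sqrt(2)*k + 1/2)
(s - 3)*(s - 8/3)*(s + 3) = s^3 - 8*s^2/3 - 9*s + 24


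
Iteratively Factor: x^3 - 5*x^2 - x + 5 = (x - 1)*(x^2 - 4*x - 5) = (x - 1)*(x + 1)*(x - 5)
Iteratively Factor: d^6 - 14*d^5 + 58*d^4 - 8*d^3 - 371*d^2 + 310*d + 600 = (d - 5)*(d^5 - 9*d^4 + 13*d^3 + 57*d^2 - 86*d - 120) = (d - 5)^2*(d^4 - 4*d^3 - 7*d^2 + 22*d + 24) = (d - 5)^2*(d - 3)*(d^3 - d^2 - 10*d - 8) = (d - 5)^2*(d - 4)*(d - 3)*(d^2 + 3*d + 2) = (d - 5)^2*(d - 4)*(d - 3)*(d + 1)*(d + 2)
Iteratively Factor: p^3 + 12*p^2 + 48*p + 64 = (p + 4)*(p^2 + 8*p + 16) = (p + 4)^2*(p + 4)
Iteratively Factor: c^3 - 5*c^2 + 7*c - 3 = (c - 3)*(c^2 - 2*c + 1) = (c - 3)*(c - 1)*(c - 1)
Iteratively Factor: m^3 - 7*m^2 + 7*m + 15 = (m - 3)*(m^2 - 4*m - 5) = (m - 3)*(m + 1)*(m - 5)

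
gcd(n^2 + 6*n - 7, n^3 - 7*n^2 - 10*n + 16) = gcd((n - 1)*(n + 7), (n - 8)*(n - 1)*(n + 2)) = n - 1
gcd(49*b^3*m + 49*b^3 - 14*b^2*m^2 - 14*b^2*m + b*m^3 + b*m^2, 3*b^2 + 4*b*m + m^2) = 1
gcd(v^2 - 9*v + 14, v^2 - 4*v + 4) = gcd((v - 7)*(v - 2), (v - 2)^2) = v - 2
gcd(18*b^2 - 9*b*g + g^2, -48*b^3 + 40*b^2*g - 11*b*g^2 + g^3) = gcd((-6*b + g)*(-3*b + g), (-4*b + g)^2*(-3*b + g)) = 3*b - g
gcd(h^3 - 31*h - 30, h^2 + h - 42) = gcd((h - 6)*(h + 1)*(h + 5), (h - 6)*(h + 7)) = h - 6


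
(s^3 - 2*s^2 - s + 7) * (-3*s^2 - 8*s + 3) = -3*s^5 - 2*s^4 + 22*s^3 - 19*s^2 - 59*s + 21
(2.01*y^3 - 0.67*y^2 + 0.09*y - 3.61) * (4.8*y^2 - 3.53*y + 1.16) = 9.648*y^5 - 10.3113*y^4 + 5.1287*y^3 - 18.4229*y^2 + 12.8477*y - 4.1876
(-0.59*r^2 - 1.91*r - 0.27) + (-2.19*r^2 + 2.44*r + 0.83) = -2.78*r^2 + 0.53*r + 0.56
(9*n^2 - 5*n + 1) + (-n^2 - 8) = 8*n^2 - 5*n - 7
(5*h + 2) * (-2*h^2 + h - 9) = -10*h^3 + h^2 - 43*h - 18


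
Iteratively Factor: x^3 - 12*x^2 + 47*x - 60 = (x - 4)*(x^2 - 8*x + 15) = (x - 5)*(x - 4)*(x - 3)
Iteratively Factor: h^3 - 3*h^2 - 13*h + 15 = (h + 3)*(h^2 - 6*h + 5) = (h - 1)*(h + 3)*(h - 5)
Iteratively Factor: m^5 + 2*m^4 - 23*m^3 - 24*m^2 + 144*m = (m - 3)*(m^4 + 5*m^3 - 8*m^2 - 48*m) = (m - 3)*(m + 4)*(m^3 + m^2 - 12*m) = (m - 3)*(m + 4)^2*(m^2 - 3*m) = m*(m - 3)*(m + 4)^2*(m - 3)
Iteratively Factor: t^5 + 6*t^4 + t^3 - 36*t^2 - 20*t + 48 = (t + 2)*(t^4 + 4*t^3 - 7*t^2 - 22*t + 24) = (t + 2)*(t + 4)*(t^3 - 7*t + 6) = (t - 1)*(t + 2)*(t + 4)*(t^2 + t - 6) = (t - 1)*(t + 2)*(t + 3)*(t + 4)*(t - 2)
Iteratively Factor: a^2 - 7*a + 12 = (a - 3)*(a - 4)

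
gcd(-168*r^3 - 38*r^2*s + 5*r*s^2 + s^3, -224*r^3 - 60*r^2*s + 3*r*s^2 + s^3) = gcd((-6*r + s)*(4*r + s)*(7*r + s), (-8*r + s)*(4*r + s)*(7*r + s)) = 28*r^2 + 11*r*s + s^2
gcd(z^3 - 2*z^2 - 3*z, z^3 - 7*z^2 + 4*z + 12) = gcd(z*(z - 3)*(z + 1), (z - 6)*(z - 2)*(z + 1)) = z + 1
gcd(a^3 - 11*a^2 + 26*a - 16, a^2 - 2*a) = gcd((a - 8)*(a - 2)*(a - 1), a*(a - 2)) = a - 2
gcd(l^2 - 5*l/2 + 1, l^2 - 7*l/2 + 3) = l - 2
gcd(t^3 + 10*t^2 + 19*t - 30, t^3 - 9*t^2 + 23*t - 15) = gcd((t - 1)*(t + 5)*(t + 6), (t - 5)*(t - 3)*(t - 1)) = t - 1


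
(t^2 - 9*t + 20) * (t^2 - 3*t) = t^4 - 12*t^3 + 47*t^2 - 60*t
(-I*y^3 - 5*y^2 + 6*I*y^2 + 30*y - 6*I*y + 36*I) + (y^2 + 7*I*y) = -I*y^3 - 4*y^2 + 6*I*y^2 + 30*y + I*y + 36*I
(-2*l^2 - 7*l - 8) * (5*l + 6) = -10*l^3 - 47*l^2 - 82*l - 48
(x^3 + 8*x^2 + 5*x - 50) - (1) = x^3 + 8*x^2 + 5*x - 51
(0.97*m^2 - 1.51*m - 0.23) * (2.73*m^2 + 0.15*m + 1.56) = 2.6481*m^4 - 3.9768*m^3 + 0.6588*m^2 - 2.3901*m - 0.3588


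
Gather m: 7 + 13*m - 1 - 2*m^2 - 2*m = -2*m^2 + 11*m + 6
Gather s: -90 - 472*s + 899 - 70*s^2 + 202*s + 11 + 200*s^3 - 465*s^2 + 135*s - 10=200*s^3 - 535*s^2 - 135*s + 810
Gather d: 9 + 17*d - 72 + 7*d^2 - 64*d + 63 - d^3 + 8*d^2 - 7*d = -d^3 + 15*d^2 - 54*d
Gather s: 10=10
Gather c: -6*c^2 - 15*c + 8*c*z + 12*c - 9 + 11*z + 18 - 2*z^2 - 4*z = -6*c^2 + c*(8*z - 3) - 2*z^2 + 7*z + 9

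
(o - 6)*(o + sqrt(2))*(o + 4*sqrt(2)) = o^3 - 6*o^2 + 5*sqrt(2)*o^2 - 30*sqrt(2)*o + 8*o - 48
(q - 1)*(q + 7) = q^2 + 6*q - 7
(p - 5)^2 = p^2 - 10*p + 25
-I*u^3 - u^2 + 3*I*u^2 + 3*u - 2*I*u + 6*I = (u - 3)*(u - 2*I)*(-I*u + 1)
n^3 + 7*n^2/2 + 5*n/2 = n*(n + 1)*(n + 5/2)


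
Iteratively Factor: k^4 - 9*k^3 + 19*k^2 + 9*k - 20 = (k + 1)*(k^3 - 10*k^2 + 29*k - 20) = (k - 5)*(k + 1)*(k^2 - 5*k + 4) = (k - 5)*(k - 1)*(k + 1)*(k - 4)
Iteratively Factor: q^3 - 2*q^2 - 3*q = (q)*(q^2 - 2*q - 3) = q*(q - 3)*(q + 1)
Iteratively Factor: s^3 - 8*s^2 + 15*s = (s - 3)*(s^2 - 5*s) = s*(s - 3)*(s - 5)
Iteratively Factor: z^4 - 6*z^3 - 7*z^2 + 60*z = (z - 5)*(z^3 - z^2 - 12*z) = z*(z - 5)*(z^2 - z - 12) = z*(z - 5)*(z + 3)*(z - 4)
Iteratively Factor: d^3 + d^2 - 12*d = (d + 4)*(d^2 - 3*d) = (d - 3)*(d + 4)*(d)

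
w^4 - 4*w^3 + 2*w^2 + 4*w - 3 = (w - 3)*(w - 1)^2*(w + 1)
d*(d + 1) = d^2 + d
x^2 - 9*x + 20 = (x - 5)*(x - 4)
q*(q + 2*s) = q^2 + 2*q*s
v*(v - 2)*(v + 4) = v^3 + 2*v^2 - 8*v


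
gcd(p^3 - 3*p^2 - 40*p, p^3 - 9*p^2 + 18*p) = p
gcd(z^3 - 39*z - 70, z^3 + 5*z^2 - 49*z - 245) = z^2 - 2*z - 35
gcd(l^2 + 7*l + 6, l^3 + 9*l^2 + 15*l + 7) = l + 1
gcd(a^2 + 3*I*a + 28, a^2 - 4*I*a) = a - 4*I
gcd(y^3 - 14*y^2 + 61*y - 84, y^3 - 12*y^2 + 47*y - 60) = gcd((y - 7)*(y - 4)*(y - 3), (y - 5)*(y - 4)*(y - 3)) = y^2 - 7*y + 12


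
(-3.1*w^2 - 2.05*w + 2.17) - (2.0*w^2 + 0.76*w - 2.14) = -5.1*w^2 - 2.81*w + 4.31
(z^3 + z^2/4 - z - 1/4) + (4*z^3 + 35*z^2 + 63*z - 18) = 5*z^3 + 141*z^2/4 + 62*z - 73/4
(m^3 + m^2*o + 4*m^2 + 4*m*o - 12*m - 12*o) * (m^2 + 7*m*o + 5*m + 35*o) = m^5 + 8*m^4*o + 9*m^4 + 7*m^3*o^2 + 72*m^3*o + 8*m^3 + 63*m^2*o^2 + 64*m^2*o - 60*m^2 + 56*m*o^2 - 480*m*o - 420*o^2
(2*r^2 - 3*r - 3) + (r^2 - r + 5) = 3*r^2 - 4*r + 2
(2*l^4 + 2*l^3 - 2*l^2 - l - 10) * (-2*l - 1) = -4*l^5 - 6*l^4 + 2*l^3 + 4*l^2 + 21*l + 10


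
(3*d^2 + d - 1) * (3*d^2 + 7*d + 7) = 9*d^4 + 24*d^3 + 25*d^2 - 7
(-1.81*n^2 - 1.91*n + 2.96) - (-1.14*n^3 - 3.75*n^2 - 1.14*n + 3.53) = 1.14*n^3 + 1.94*n^2 - 0.77*n - 0.57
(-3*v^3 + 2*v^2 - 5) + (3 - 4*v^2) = -3*v^3 - 2*v^2 - 2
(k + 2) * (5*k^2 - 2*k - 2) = 5*k^3 + 8*k^2 - 6*k - 4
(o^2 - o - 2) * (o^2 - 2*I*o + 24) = o^4 - o^3 - 2*I*o^3 + 22*o^2 + 2*I*o^2 - 24*o + 4*I*o - 48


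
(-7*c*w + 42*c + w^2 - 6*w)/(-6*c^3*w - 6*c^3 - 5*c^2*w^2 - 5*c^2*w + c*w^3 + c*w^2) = (7*c*w - 42*c - w^2 + 6*w)/(c*(6*c^2*w + 6*c^2 + 5*c*w^2 + 5*c*w - w^3 - w^2))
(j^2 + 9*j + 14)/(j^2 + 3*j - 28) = (j + 2)/(j - 4)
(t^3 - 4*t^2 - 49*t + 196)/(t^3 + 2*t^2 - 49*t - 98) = (t - 4)/(t + 2)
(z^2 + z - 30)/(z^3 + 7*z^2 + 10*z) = (z^2 + z - 30)/(z*(z^2 + 7*z + 10))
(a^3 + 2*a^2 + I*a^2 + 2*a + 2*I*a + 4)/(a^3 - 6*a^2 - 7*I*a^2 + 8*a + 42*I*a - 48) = (a^3 + a^2*(2 + I) + a*(2 + 2*I) + 4)/(a^3 + a^2*(-6 - 7*I) + a*(8 + 42*I) - 48)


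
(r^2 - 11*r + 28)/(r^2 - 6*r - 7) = (r - 4)/(r + 1)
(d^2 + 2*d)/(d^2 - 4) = d/(d - 2)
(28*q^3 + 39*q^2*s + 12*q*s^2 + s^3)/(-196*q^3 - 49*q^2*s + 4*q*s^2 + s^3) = (-q - s)/(7*q - s)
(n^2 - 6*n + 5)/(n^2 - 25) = (n - 1)/(n + 5)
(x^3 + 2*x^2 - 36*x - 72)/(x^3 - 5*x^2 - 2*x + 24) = (x^2 - 36)/(x^2 - 7*x + 12)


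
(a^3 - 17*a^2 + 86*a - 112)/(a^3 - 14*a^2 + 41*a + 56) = (a - 2)/(a + 1)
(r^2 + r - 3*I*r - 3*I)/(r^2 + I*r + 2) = (r^2 + r - 3*I*r - 3*I)/(r^2 + I*r + 2)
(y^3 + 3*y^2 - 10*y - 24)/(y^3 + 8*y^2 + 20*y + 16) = (y - 3)/(y + 2)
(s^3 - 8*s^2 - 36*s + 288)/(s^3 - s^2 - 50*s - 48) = (s - 6)/(s + 1)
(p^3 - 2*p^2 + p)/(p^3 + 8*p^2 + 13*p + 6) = p*(p^2 - 2*p + 1)/(p^3 + 8*p^2 + 13*p + 6)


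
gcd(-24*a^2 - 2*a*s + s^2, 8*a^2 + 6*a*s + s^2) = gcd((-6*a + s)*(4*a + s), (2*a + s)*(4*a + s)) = 4*a + s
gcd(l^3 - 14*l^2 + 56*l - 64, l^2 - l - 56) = l - 8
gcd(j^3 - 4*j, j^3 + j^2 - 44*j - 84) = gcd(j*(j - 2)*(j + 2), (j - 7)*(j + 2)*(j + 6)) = j + 2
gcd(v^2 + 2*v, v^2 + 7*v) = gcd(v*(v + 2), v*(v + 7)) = v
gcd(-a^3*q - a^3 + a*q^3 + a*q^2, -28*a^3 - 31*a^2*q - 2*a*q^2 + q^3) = a + q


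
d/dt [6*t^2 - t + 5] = 12*t - 1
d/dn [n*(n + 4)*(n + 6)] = 3*n^2 + 20*n + 24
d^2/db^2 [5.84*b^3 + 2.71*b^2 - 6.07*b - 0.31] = 35.04*b + 5.42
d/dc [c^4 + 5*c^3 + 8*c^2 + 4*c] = 4*c^3 + 15*c^2 + 16*c + 4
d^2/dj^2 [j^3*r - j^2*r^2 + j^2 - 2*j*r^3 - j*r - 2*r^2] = 6*j*r - 2*r^2 + 2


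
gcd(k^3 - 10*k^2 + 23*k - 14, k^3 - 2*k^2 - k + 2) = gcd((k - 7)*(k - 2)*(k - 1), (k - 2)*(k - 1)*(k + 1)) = k^2 - 3*k + 2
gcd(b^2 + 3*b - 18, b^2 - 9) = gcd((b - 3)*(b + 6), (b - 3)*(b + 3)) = b - 3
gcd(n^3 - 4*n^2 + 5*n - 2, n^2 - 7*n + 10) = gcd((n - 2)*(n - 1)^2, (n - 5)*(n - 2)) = n - 2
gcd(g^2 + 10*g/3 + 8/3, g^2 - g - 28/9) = g + 4/3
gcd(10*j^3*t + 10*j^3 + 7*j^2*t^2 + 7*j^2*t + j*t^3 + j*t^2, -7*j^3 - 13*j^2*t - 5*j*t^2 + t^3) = 1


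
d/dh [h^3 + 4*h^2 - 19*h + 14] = 3*h^2 + 8*h - 19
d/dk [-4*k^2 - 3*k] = -8*k - 3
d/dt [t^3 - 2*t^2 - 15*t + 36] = 3*t^2 - 4*t - 15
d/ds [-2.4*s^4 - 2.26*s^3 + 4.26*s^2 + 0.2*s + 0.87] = -9.6*s^3 - 6.78*s^2 + 8.52*s + 0.2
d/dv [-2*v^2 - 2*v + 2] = -4*v - 2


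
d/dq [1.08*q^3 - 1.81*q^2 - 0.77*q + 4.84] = 3.24*q^2 - 3.62*q - 0.77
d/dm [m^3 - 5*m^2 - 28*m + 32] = 3*m^2 - 10*m - 28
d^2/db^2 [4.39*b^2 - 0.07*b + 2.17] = 8.78000000000000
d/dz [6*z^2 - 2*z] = 12*z - 2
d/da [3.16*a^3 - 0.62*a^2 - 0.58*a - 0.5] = 9.48*a^2 - 1.24*a - 0.58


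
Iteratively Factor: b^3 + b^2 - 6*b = (b + 3)*(b^2 - 2*b) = (b - 2)*(b + 3)*(b)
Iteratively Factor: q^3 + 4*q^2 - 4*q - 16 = (q + 4)*(q^2 - 4) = (q + 2)*(q + 4)*(q - 2)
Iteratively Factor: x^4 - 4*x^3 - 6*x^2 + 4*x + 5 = (x + 1)*(x^3 - 5*x^2 - x + 5) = (x + 1)^2*(x^2 - 6*x + 5) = (x - 1)*(x + 1)^2*(x - 5)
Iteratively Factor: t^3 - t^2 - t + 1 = (t - 1)*(t^2 - 1) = (t - 1)^2*(t + 1)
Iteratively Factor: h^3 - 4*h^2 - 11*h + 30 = (h + 3)*(h^2 - 7*h + 10) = (h - 5)*(h + 3)*(h - 2)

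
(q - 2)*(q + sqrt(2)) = q^2 - 2*q + sqrt(2)*q - 2*sqrt(2)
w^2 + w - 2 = (w - 1)*(w + 2)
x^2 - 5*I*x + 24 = (x - 8*I)*(x + 3*I)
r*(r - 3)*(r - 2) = r^3 - 5*r^2 + 6*r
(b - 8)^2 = b^2 - 16*b + 64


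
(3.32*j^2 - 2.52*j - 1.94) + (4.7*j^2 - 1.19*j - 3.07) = 8.02*j^2 - 3.71*j - 5.01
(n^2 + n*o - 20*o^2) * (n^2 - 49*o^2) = n^4 + n^3*o - 69*n^2*o^2 - 49*n*o^3 + 980*o^4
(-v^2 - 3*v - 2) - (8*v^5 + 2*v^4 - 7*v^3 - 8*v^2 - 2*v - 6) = -8*v^5 - 2*v^4 + 7*v^3 + 7*v^2 - v + 4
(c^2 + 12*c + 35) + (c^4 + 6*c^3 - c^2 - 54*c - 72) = c^4 + 6*c^3 - 42*c - 37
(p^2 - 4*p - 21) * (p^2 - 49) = p^4 - 4*p^3 - 70*p^2 + 196*p + 1029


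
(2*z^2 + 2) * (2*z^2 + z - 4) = 4*z^4 + 2*z^3 - 4*z^2 + 2*z - 8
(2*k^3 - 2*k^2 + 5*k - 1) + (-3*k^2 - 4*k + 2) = 2*k^3 - 5*k^2 + k + 1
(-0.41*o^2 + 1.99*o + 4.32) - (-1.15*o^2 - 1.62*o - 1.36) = 0.74*o^2 + 3.61*o + 5.68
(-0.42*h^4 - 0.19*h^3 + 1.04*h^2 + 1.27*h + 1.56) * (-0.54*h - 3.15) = 0.2268*h^5 + 1.4256*h^4 + 0.0368999999999999*h^3 - 3.9618*h^2 - 4.8429*h - 4.914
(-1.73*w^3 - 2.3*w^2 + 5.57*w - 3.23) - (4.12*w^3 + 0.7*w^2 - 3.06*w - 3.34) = -5.85*w^3 - 3.0*w^2 + 8.63*w + 0.11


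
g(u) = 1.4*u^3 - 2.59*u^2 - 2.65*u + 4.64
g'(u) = 4.2*u^2 - 5.18*u - 2.65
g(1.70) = -0.47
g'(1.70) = 0.68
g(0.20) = 4.02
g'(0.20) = -3.52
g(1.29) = -0.08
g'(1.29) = -2.34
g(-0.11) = 4.90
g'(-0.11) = -2.03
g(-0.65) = 4.88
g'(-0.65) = 2.49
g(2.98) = 10.79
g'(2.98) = 19.21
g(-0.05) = 4.77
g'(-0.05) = -2.38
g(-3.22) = -60.42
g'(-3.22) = 57.58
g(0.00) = 4.64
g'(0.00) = -2.65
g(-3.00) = -48.52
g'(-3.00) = 50.69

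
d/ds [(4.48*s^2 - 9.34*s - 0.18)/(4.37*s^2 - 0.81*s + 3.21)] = (37.187*s^2 + 30.3348*s - 30.1272)/(19.0969*s^4 - 7.0794*s^3 + 28.7115*s^2 - 5.2002*s + 10.3041)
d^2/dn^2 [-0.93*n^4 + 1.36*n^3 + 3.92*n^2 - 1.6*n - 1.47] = -11.16*n^2 + 8.16*n + 7.84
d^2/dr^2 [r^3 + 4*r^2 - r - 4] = 6*r + 8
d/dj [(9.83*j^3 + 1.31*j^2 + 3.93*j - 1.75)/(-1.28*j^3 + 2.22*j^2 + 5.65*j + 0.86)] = (-7.105427357601e-15*j^5 + 23.4994*j^4 + 121.1398*j^3 + 17.3183*j^2 + 10.0232*j + 13.2673)/(1.6384*j^6 - 5.6832*j^5 - 9.5356*j^4 + 22.8844*j^3 + 35.7409*j^2 + 9.718*j + 0.7396)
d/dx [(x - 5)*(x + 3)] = 2*x - 2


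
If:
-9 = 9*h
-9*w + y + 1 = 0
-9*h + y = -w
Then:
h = -1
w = -4/5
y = -41/5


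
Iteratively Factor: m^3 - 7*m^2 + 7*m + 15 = (m - 3)*(m^2 - 4*m - 5) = (m - 3)*(m + 1)*(m - 5)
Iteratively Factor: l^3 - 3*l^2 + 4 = (l + 1)*(l^2 - 4*l + 4) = (l - 2)*(l + 1)*(l - 2)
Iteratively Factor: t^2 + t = (t)*(t + 1)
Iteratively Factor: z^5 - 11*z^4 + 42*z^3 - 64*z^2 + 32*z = (z - 1)*(z^4 - 10*z^3 + 32*z^2 - 32*z) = z*(z - 1)*(z^3 - 10*z^2 + 32*z - 32) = z*(z - 4)*(z - 1)*(z^2 - 6*z + 8) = z*(z - 4)^2*(z - 1)*(z - 2)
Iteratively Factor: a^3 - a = (a - 1)*(a^2 + a) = (a - 1)*(a + 1)*(a)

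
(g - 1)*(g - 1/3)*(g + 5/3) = g^3 + g^2/3 - 17*g/9 + 5/9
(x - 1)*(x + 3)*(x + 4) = x^3 + 6*x^2 + 5*x - 12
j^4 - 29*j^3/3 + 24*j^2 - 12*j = j*(j - 6)*(j - 3)*(j - 2/3)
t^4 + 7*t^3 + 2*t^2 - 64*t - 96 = (t - 3)*(t + 2)*(t + 4)^2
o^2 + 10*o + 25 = (o + 5)^2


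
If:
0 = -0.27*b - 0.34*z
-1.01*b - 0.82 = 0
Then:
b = -0.81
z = 0.64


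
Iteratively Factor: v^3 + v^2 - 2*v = (v)*(v^2 + v - 2) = v*(v - 1)*(v + 2)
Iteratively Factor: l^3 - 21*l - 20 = (l + 4)*(l^2 - 4*l - 5) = (l - 5)*(l + 4)*(l + 1)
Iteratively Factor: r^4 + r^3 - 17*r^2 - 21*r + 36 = (r + 3)*(r^3 - 2*r^2 - 11*r + 12) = (r + 3)^2*(r^2 - 5*r + 4) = (r - 4)*(r + 3)^2*(r - 1)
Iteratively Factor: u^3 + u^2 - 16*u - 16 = (u - 4)*(u^2 + 5*u + 4) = (u - 4)*(u + 4)*(u + 1)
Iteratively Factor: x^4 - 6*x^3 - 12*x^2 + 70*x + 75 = (x - 5)*(x^3 - x^2 - 17*x - 15) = (x - 5)*(x + 3)*(x^2 - 4*x - 5) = (x - 5)*(x + 1)*(x + 3)*(x - 5)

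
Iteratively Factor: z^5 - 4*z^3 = (z - 2)*(z^4 + 2*z^3) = z*(z - 2)*(z^3 + 2*z^2) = z^2*(z - 2)*(z^2 + 2*z) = z^2*(z - 2)*(z + 2)*(z)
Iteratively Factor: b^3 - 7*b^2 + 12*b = (b - 4)*(b^2 - 3*b) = b*(b - 4)*(b - 3)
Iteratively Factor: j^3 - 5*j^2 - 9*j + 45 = (j - 5)*(j^2 - 9) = (j - 5)*(j + 3)*(j - 3)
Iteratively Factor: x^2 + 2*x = (x)*(x + 2)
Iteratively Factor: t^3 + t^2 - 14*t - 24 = (t + 3)*(t^2 - 2*t - 8) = (t + 2)*(t + 3)*(t - 4)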